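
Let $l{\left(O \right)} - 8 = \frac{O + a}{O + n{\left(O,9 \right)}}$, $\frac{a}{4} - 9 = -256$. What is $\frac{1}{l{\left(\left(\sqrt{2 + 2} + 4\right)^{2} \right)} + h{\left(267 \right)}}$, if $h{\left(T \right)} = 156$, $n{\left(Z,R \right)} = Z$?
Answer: $\frac{9}{1357} \approx 0.0066323$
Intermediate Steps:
$a = -988$ ($a = 36 + 4 \left(-256\right) = 36 - 1024 = -988$)
$l{\left(O \right)} = 8 + \frac{-988 + O}{2 O}$ ($l{\left(O \right)} = 8 + \frac{O - 988}{O + O} = 8 + \frac{-988 + O}{2 O}$)
$\frac{1}{l{\left(\left(\sqrt{2 + 2} + 4\right)^{2} \right)} + h{\left(267 \right)}} = \frac{1}{\left(\frac{17}{2} - \frac{494}{\left(\sqrt{2 + 2} + 4\right)^{2}}\right) + 156} = \frac{1}{\left(\frac{17}{2} - \frac{494}{\left(\sqrt{4} + 4\right)^{2}}\right) + 156} = \frac{1}{\left(\frac{17}{2} - \frac{494}{\left(2 + 4\right)^{2}}\right) + 156} = \frac{1}{\left(\frac{17}{2} - \frac{494}{6^{2}}\right) + 156} = \frac{1}{\left(\frac{17}{2} - \frac{494}{36}\right) + 156} = \frac{1}{\left(\frac{17}{2} - \frac{247}{18}\right) + 156} = \frac{1}{- \frac{47}{9} + 156} = \frac{1}{\frac{1357}{9}} = \frac{9}{1357}$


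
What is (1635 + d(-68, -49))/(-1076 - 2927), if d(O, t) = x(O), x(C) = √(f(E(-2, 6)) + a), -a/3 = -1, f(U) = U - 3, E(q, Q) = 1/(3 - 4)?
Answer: -1635/4003 - I/4003 ≈ -0.40844 - 0.00024981*I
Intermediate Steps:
E(q, Q) = -1 (E(q, Q) = 1/(-1) = -1)
f(U) = -3 + U
a = 3 (a = -3*(-1) = 3)
x(C) = I (x(C) = √((-3 - 1) + 3) = √(-4 + 3) = √(-1) = I)
d(O, t) = I
(1635 + d(-68, -49))/(-1076 - 2927) = (1635 + I)/(-1076 - 2927) = (1635 + I)/(-4003) = (1635 + I)*(-1/4003) = -1635/4003 - I/4003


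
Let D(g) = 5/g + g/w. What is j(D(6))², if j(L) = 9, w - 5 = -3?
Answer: 81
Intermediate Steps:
w = 2 (w = 5 - 3 = 2)
D(g) = g/2 + 5/g (D(g) = 5/g + g/2 = g/2 + 5/g)
j(D(6))² = 9² = 81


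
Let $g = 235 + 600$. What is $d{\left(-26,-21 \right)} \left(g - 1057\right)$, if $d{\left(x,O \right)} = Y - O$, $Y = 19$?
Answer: $-8880$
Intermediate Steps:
$d{\left(x,O \right)} = 19 - O$
$g = 835$
$d{\left(-26,-21 \right)} \left(g - 1057\right) = \left(19 - -21\right) \left(835 - 1057\right) = \left(19 + 21\right) \left(-222\right) = 40 \left(-222\right) = -8880$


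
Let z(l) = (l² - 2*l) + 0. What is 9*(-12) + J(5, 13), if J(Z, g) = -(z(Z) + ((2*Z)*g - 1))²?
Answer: -20844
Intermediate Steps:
z(l) = l² - 2*l
J(Z, g) = -(-1 + Z*(-2 + Z) + 2*Z*g)² (J(Z, g) = -(Z*(-2 + Z) + ((2*Z)*g - 1))² = -(Z*(-2 + Z) + (2*Z*g - 1))² = -(Z*(-2 + Z) + (-1 + 2*Z*g))² = -(-1 + Z*(-2 + Z) + 2*Z*g)²)
9*(-12) + J(5, 13) = 9*(-12) - (-1 + 5*(-2 + 5) + 2*5*13)² = -108 - (-1 + 5*3 + 130)² = -108 - (-1 + 15 + 130)² = -108 - 1*144² = -108 - 1*20736 = -108 - 20736 = -20844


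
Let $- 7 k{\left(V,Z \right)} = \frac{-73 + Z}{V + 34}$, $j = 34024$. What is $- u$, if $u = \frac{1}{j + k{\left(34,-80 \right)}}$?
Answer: $- \frac{28}{952681} \approx -2.9391 \cdot 10^{-5}$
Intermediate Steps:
$k{\left(V,Z \right)} = - \frac{-73 + Z}{7 \left(34 + V\right)}$ ($k{\left(V,Z \right)} = - \frac{\left(-73 + Z\right) \frac{1}{V + 34}}{7} = - \frac{\left(-73 + Z\right) \frac{1}{34 + V}}{7} = - \frac{\frac{1}{34 + V} \left(-73 + Z\right)}{7} = - \frac{-73 + Z}{7 \left(34 + V\right)}$)
$u = \frac{28}{952681}$ ($u = \frac{1}{34024 + \frac{73 - -80}{7 \left(34 + 34\right)}} = \frac{1}{34024 + \frac{73 + 80}{7 \cdot 68}} = \frac{1}{34024 + \frac{1}{7} \cdot \frac{1}{68} \cdot 153} = \frac{1}{34024 + \frac{9}{28}} = \frac{1}{\frac{952681}{28}} = \frac{28}{952681} \approx 2.9391 \cdot 10^{-5}$)
$- u = \left(-1\right) \frac{28}{952681} = - \frac{28}{952681}$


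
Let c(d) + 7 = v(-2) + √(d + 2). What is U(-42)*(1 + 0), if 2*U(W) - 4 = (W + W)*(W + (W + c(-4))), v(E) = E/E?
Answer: 3782 - 42*I*√2 ≈ 3782.0 - 59.397*I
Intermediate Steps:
v(E) = 1
c(d) = -6 + √(2 + d) (c(d) = -7 + (1 + √(d + 2)) = -7 + (1 + √(2 + d)) = -6 + √(2 + d))
U(W) = 2 + W*(-6 + 2*W + I*√2) (U(W) = 2 + ((W + W)*(W + (W + (-6 + √(2 - 4)))))/2 = 2 + ((2*W)*(W + (W + (-6 + √(-2)))))/2 = 2 + ((2*W)*(W + (W + (-6 + I*√2))))/2 = 2 + ((2*W)*(W + (-6 + W + I*√2)))/2 = 2 + ((2*W)*(-6 + 2*W + I*√2))/2 = 2 + (2*W*(-6 + 2*W + I*√2))/2 = 2 + W*(-6 + 2*W + I*√2))
U(-42)*(1 + 0) = (2 + 2*(-42)² - 42*(-6 + I*√2))*(1 + 0) = (2 + 2*1764 + (252 - 42*I*√2))*1 = (2 + 3528 + (252 - 42*I*√2))*1 = (3782 - 42*I*√2)*1 = 3782 - 42*I*√2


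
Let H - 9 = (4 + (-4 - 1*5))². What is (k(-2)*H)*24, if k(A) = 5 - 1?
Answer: 3264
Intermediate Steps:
k(A) = 4
H = 34 (H = 9 + (4 + (-4 - 1*5))² = 9 + (4 + (-4 - 5))² = 9 + (4 - 9)² = 9 + (-5)² = 9 + 25 = 34)
(k(-2)*H)*24 = (4*34)*24 = 136*24 = 3264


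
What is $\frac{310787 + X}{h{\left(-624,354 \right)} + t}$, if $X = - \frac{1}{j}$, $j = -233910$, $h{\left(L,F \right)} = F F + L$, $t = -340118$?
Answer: $- \frac{72696187171}{50390295660} \approx -1.4427$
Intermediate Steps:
$h{\left(L,F \right)} = L + F^{2}$ ($h{\left(L,F \right)} = F^{2} + L = L + F^{2}$)
$X = \frac{1}{233910}$ ($X = - \frac{1}{-233910} = \left(-1\right) \left(- \frac{1}{233910}\right) = \frac{1}{233910} \approx 4.2751 \cdot 10^{-6}$)
$\frac{310787 + X}{h{\left(-624,354 \right)} + t} = \frac{310787 + \frac{1}{233910}}{\left(-624 + 354^{2}\right) - 340118} = \frac{72696187171}{233910 \left(\left(-624 + 125316\right) - 340118\right)} = \frac{72696187171}{233910 \left(124692 - 340118\right)} = \frac{72696187171}{233910 \left(-215426\right)} = \frac{72696187171}{233910} \left(- \frac{1}{215426}\right) = - \frac{72696187171}{50390295660}$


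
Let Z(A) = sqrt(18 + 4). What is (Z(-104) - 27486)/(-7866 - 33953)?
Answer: 27486/41819 - sqrt(22)/41819 ≈ 0.65715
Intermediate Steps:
Z(A) = sqrt(22)
(Z(-104) - 27486)/(-7866 - 33953) = (sqrt(22) - 27486)/(-7866 - 33953) = (-27486 + sqrt(22))/(-41819) = (-27486 + sqrt(22))*(-1/41819) = 27486/41819 - sqrt(22)/41819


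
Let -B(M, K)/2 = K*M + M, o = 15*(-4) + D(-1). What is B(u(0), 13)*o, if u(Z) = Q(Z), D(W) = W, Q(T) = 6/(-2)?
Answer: -5124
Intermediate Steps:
Q(T) = -3 (Q(T) = 6*(-1/2) = -3)
u(Z) = -3
o = -61 (o = 15*(-4) - 1 = -60 - 1 = -61)
B(M, K) = -2*M - 2*K*M (B(M, K) = -2*(K*M + M) = -2*(M + K*M) = -2*M - 2*K*M)
B(u(0), 13)*o = -2*(-3)*(1 + 13)*(-61) = -2*(-3)*14*(-61) = 84*(-61) = -5124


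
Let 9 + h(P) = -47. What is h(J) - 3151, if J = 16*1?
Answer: -3207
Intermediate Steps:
J = 16
h(P) = -56 (h(P) = -9 - 47 = -56)
h(J) - 3151 = -56 - 3151 = -3207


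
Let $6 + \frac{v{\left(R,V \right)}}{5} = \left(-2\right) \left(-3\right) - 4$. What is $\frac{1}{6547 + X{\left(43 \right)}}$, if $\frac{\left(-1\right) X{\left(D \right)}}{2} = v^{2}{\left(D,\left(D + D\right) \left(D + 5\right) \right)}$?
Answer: $\frac{1}{5747} \approx 0.000174$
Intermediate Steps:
$v{\left(R,V \right)} = -20$ ($v{\left(R,V \right)} = -30 + 5 \left(\left(-2\right) \left(-3\right) - 4\right) = -30 + 5 \left(6 - 4\right) = -30 + 5 \cdot 2 = -30 + 10 = -20$)
$X{\left(D \right)} = -800$ ($X{\left(D \right)} = - 2 \left(-20\right)^{2} = \left(-2\right) 400 = -800$)
$\frac{1}{6547 + X{\left(43 \right)}} = \frac{1}{6547 - 800} = \frac{1}{5747}$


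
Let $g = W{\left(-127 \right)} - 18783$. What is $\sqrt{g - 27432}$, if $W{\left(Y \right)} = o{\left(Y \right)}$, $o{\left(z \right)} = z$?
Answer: $i \sqrt{46342} \approx 215.27 i$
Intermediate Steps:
$W{\left(Y \right)} = Y$
$g = -18910$ ($g = -127 - 18783 = -18910$)
$\sqrt{g - 27432} = \sqrt{-18910 - 27432} = \sqrt{-46342} = i \sqrt{46342}$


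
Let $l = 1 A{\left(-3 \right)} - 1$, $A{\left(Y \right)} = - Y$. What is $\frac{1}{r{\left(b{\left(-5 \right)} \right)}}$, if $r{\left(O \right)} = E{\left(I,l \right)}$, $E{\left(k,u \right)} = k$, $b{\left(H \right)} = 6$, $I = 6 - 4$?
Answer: $\frac{1}{2} \approx 0.5$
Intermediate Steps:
$I = 2$ ($I = 6 - 4 = 2$)
$l = 2$ ($l = 1 \left(\left(-1\right) \left(-3\right)\right) - 1 = 1 \cdot 3 - 1 = 3 - 1 = 2$)
$r{\left(O \right)} = 2$
$\frac{1}{r{\left(b{\left(-5 \right)} \right)}} = \frac{1}{2}$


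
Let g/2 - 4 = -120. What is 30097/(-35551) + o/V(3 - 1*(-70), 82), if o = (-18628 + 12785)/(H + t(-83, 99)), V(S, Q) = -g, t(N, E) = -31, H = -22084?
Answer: -154210351467/182400804680 ≈ -0.84545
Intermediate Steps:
g = -232 (g = 8 + 2*(-120) = 8 - 240 = -232)
V(S, Q) = 232 (V(S, Q) = -1*(-232) = 232)
o = 5843/22115 (o = (-18628 + 12785)/(-22084 - 31) = -5843/(-22115) = -5843*(-1/22115) = 5843/22115 ≈ 0.26421)
30097/(-35551) + o/V(3 - 1*(-70), 82) = 30097/(-35551) + (5843/22115)/232 = 30097*(-1/35551) + (5843/22115)*(1/232) = -30097/35551 + 5843/5130680 = -154210351467/182400804680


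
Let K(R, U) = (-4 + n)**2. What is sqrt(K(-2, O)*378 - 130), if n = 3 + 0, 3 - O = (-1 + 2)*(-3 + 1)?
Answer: 2*sqrt(62) ≈ 15.748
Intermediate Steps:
O = 5 (O = 3 - (-1 + 2)*(-3 + 1) = 3 - (-2) = 3 - 1*(-2) = 3 + 2 = 5)
n = 3
K(R, U) = 1 (K(R, U) = (-4 + 3)**2 = (-1)**2 = 1)
sqrt(K(-2, O)*378 - 130) = sqrt(1*378 - 130) = sqrt(378 - 130) = sqrt(248) = 2*sqrt(62)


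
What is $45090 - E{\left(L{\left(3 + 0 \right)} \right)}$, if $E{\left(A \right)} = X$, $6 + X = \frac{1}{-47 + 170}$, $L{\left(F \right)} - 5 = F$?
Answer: $\frac{5546807}{123} \approx 45096.0$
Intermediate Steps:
$L{\left(F \right)} = 5 + F$
$X = - \frac{737}{123}$ ($X = -6 + \frac{1}{-47 + 170} = -6 + \frac{1}{123} = - \frac{737}{123} \approx -5.9919$)
$E{\left(A \right)} = - \frac{737}{123}$
$45090 - E{\left(L{\left(3 + 0 \right)} \right)} = 45090 - - \frac{737}{123} = 45090 + \frac{737}{123} = \frac{5546807}{123}$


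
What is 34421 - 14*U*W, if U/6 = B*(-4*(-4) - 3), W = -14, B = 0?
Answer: 34421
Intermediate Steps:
U = 0 (U = 6*(0*(-4*(-4) - 3)) = 6*(0*(16 - 3)) = 6*(0*13) = 6*0 = 0)
34421 - 14*U*W = 34421 - 14*0*(-14) = 34421 - 0*(-14) = 34421 - 1*0 = 34421 + 0 = 34421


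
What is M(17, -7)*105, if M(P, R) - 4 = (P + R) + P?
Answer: 3255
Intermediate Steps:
M(P, R) = 4 + R + 2*P (M(P, R) = 4 + ((P + R) + P) = 4 + (R + 2*P) = 4 + R + 2*P)
M(17, -7)*105 = (4 - 7 + 2*17)*105 = (4 - 7 + 34)*105 = 31*105 = 3255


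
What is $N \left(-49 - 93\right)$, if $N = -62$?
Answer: $8804$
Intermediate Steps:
$N \left(-49 - 93\right) = - 62 \left(-49 - 93\right) = \left(-62\right) \left(-142\right) = 8804$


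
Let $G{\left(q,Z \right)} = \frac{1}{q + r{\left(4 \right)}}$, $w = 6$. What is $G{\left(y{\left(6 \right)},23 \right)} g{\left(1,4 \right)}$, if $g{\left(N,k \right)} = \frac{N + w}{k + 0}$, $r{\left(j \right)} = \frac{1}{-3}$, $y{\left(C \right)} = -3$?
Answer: $- \frac{21}{40} \approx -0.525$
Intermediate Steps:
$r{\left(j \right)} = - \frac{1}{3}$
$G{\left(q,Z \right)} = \frac{1}{- \frac{1}{3} + q}$ ($G{\left(q,Z \right)} = \frac{1}{q - \frac{1}{3}} = \frac{1}{- \frac{1}{3} + q}$)
$g{\left(N,k \right)} = \frac{6 + N}{k}$ ($g{\left(N,k \right)} = \frac{N + 6}{k + 0} = \frac{6 + N}{k}$)
$G{\left(y{\left(6 \right)},23 \right)} g{\left(1,4 \right)} = \frac{3}{-1 + 3 \left(-3\right)} \frac{6 + 1}{4} = \frac{3}{-1 - 9} \cdot \frac{1}{4} \cdot 7 = \frac{3}{-10} \cdot \frac{7}{4} = 3 \left(- \frac{1}{10}\right) \frac{7}{4} = \left(- \frac{3}{10}\right) \frac{7}{4} = - \frac{21}{40}$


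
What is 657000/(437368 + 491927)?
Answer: 14600/20651 ≈ 0.70699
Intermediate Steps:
657000/(437368 + 491927) = 657000/929295 = 657000*(1/929295) = 14600/20651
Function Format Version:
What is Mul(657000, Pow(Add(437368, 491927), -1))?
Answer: Rational(14600, 20651) ≈ 0.70699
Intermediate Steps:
Mul(657000, Pow(Add(437368, 491927), -1)) = Mul(657000, Pow(929295, -1)) = Mul(657000, Rational(1, 929295)) = Rational(14600, 20651)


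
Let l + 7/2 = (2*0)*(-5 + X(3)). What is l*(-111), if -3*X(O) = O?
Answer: 777/2 ≈ 388.50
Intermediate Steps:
X(O) = -O/3
l = -7/2 (l = -7/2 + (2*0)*(-5 - ⅓*3) = -7/2 + 0*(-5 - 1) = -7/2 + 0*(-6) = -7/2 + 0 = -7/2 ≈ -3.5000)
l*(-111) = -7/2*(-111) = 777/2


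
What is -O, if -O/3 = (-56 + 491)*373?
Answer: 486765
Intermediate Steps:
O = -486765 (O = -3*(-56 + 491)*373 = -1305*373 = -3*162255 = -486765)
-O = -1*(-486765) = 486765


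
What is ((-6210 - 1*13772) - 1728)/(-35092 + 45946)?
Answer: -10855/5427 ≈ -2.0002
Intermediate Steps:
((-6210 - 1*13772) - 1728)/(-35092 + 45946) = ((-6210 - 13772) - 1728)/10854 = (-19982 - 1728)*(1/10854) = -21710*1/10854 = -10855/5427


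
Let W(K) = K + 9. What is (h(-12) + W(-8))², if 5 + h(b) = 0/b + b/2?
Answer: 100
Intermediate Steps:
W(K) = 9 + K
h(b) = -5 + b/2 (h(b) = -5 + (0/b + b/2) = -5 + (0 + b*(½)) = -5 + (0 + b/2) = -5 + b/2)
(h(-12) + W(-8))² = ((-5 + (½)*(-12)) + (9 - 8))² = ((-5 - 6) + 1)² = (-11 + 1)² = (-10)² = 100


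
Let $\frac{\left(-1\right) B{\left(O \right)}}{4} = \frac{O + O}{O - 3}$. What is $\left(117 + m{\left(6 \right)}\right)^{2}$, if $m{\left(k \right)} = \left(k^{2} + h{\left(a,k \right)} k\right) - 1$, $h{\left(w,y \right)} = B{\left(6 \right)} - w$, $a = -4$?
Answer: $6400$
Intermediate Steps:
$B{\left(O \right)} = - \frac{8 O}{-3 + O}$ ($B{\left(O \right)} = - 4 \frac{O + O}{O - 3} = - 4 \frac{2 O}{-3 + O} = - \frac{8 O}{-3 + O}$)
$h{\left(w,y \right)} = -16 - w$ ($h{\left(w,y \right)} = \left(-8\right) 6 \frac{1}{-3 + 6} - w = \left(-8\right) 6 \cdot \frac{1}{3} - w = -16 - w$)
$m{\left(k \right)} = -1 + k^{2} - 12 k$ ($m{\left(k \right)} = \left(k^{2} + \left(-16 - -4\right) k\right) - 1 = \left(k^{2} + \left(-16 + 4\right) k\right) - 1 = \left(k^{2} - 12 k\right) - 1 = -1 + k^{2} - 12 k$)
$\left(117 + m{\left(6 \right)}\right)^{2} = \left(117 - \left(73 - 36\right)\right)^{2} = \left(117 - 37\right)^{2} = 80^{2} = 6400$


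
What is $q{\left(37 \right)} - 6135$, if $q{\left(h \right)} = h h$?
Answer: $-4766$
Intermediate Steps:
$q{\left(h \right)} = h^{2}$
$q{\left(37 \right)} - 6135 = 37^{2} - 6135 = 1369 - 6135 = -4766$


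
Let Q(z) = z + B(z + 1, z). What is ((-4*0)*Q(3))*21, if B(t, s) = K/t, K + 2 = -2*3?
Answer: 0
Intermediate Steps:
K = -8 (K = -2 - 2*3 = -2 - 6 = -8)
B(t, s) = -8/t
Q(z) = z - 8/(1 + z) (Q(z) = z - 8/(z + 1) = z - 8/(1 + z))
((-4*0)*Q(3))*21 = ((-4*0)*((-8 + 3*(1 + 3))/(1 + 3)))*21 = (0*((-8 + 3*4)/4))*21 = (0*((-8 + 12)/4))*21 = (0*((¼)*4))*21 = (0*1)*21 = 0*21 = 0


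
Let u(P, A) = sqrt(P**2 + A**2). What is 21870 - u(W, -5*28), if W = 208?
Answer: 21870 - 4*sqrt(3929) ≈ 21619.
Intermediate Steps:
u(P, A) = sqrt(A**2 + P**2)
21870 - u(W, -5*28) = 21870 - sqrt((-5*28)**2 + 208**2) = 21870 - sqrt((-140)**2 + 43264) = 21870 - sqrt(19600 + 43264) = 21870 - sqrt(62864) = 21870 - 4*sqrt(3929)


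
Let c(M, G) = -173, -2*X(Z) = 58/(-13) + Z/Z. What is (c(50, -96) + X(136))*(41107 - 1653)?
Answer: -87844331/13 ≈ -6.7573e+6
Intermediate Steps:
X(Z) = 45/26 (X(Z) = -(58/(-13) + Z/Z)/2 = -(58*(-1/13) + 1)/2 = -(-58/13 + 1)/2 = -½*(-45/13) = 45/26)
(c(50, -96) + X(136))*(41107 - 1653) = (-173 + 45/26)*(41107 - 1653) = -4453/26*39454 = -87844331/13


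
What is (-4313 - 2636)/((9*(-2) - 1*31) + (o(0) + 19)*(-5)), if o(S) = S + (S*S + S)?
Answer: 6949/144 ≈ 48.257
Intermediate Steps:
o(S) = S**2 + 2*S (o(S) = S + (S**2 + S) = S + (S + S**2) = S**2 + 2*S)
(-4313 - 2636)/((9*(-2) - 1*31) + (o(0) + 19)*(-5)) = (-4313 - 2636)/((9*(-2) - 1*31) + (0*(2 + 0) + 19)*(-5)) = -6949/((-18 - 31) + (0*2 + 19)*(-5)) = -6949/(-49 + (0 + 19)*(-5)) = -6949/(-49 + 19*(-5)) = -6949/(-49 - 95) = -6949/(-144) = -6949*(-1/144) = 6949/144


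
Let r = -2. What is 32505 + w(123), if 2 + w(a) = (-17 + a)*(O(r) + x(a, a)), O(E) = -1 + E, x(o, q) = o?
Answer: 45223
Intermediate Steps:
w(a) = -2 + (-17 + a)*(-3 + a) (w(a) = -2 + (-17 + a)*((-1 - 2) + a) = -2 + (-17 + a)*(-3 + a))
32505 + w(123) = 32505 + (49 + 123**2 - 20*123) = 32505 + (49 + 15129 - 2460) = 32505 + 12718 = 45223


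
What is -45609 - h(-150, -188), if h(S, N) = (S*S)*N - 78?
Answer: 4184469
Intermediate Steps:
h(S, N) = -78 + N*S² (h(S, N) = S²*N - 78 = N*S² - 78 = -78 + N*S²)
-45609 - h(-150, -188) = -45609 - (-78 - 188*(-150)²) = -45609 - (-78 - 188*22500) = -45609 - (-78 - 4230000) = -45609 - 1*(-4230078) = -45609 + 4230078 = 4184469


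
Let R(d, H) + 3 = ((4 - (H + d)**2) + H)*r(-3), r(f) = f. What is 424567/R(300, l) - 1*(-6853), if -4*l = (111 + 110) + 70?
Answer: 1546962737/225645 ≈ 6855.7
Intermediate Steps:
l = -291/4 (l = -((111 + 110) + 70)/4 = -(221 + 70)/4 = -1/4*291 = -291/4 ≈ -72.750)
R(d, H) = -15 - 3*H + 3*(H + d)**2 (R(d, H) = -3 + ((4 - (H + d)**2) + H)*(-3) = -3 + (4 + H - (H + d)**2)*(-3) = -3 + (-12 - 3*H + 3*(H + d)**2) = -15 - 3*H + 3*(H + d)**2)
424567/R(300, l) - 1*(-6853) = 424567/(-15 - 3*(-291/4) + 3*(-291/4 + 300)**2) - 1*(-6853) = 424567/(-15 + 873/4 + 3*(909/4)**2) + 6853 = 424567/(-15 + 873/4 + 3*(826281/16)) + 6853 = 424567/(-15 + 873/4 + 2478843/16) + 6853 = 424567/(2482095/16) + 6853 = 424567*(16/2482095) + 6853 = 617552/225645 + 6853 = 1546962737/225645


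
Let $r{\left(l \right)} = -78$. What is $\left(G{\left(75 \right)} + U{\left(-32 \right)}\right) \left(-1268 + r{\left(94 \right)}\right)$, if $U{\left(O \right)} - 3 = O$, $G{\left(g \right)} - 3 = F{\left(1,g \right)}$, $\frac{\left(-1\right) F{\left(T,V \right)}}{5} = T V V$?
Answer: $37891246$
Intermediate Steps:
$F{\left(T,V \right)} = - 5 T V^{2}$ ($F{\left(T,V \right)} = - 5 T V V = - 5 T V^{2}$)
$G{\left(g \right)} = 3 - 5 g^{2}$
$U{\left(O \right)} = 3 + O$
$\left(G{\left(75 \right)} + U{\left(-32 \right)}\right) \left(-1268 + r{\left(94 \right)}\right) = \left(\left(3 - 5 \cdot 75^{2}\right) + \left(3 - 32\right)\right) \left(-1268 - 78\right) = \left(\left(3 - 28125\right) - 29\right) \left(-1346\right) = \left(-28122 - 29\right) \left(-1346\right) = \left(-28151\right) \left(-1346\right) = 37891246$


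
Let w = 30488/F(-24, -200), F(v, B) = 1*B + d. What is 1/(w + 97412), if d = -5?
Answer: 205/19938972 ≈ 1.0281e-5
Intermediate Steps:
F(v, B) = -5 + B (F(v, B) = 1*B - 5 = B - 5 = -5 + B)
w = -30488/205 (w = 30488/(-5 - 200) = 30488/(-205) = 30488*(-1/205) = -30488/205 ≈ -148.72)
1/(w + 97412) = 1/(-30488/205 + 97412) = 1/(19938972/205) = 205/19938972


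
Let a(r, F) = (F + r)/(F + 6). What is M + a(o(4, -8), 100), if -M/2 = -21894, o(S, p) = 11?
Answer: 4641639/106 ≈ 43789.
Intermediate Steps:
a(r, F) = (F + r)/(6 + F)
M = 43788 (M = -2*(-21894) = 43788)
M + a(o(4, -8), 100) = 43788 + (100 + 11)/(6 + 100) = 43788 + 111/106 = 4641639/106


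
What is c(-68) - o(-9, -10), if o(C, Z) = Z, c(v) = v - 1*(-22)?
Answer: -36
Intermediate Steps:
c(v) = 22 + v (c(v) = v + 22 = 22 + v)
c(-68) - o(-9, -10) = (22 - 68) - 1*(-10) = -46 + 10 = -36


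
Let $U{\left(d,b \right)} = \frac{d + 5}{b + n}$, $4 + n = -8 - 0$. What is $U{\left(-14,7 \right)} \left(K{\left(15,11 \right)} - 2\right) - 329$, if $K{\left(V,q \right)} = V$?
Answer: $- \frac{1528}{5} \approx -305.6$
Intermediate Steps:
$n = -12$ ($n = -4 - 8 = -12$)
$U{\left(d,b \right)} = \frac{5 + d}{-12 + b}$ ($U{\left(d,b \right)} = \frac{d + 5}{b - 12} = \frac{5 + d}{-12 + b}$)
$U{\left(-14,7 \right)} \left(K{\left(15,11 \right)} - 2\right) - 329 = \frac{5 - 14}{-12 + 7} \left(15 - 2\right) - 329 = \frac{1}{-5} \left(-9\right) \left(15 - 2\right) - 329 = \left(- \frac{1}{5}\right) \left(-9\right) 13 - 329 = \frac{9}{5} \cdot 13 - 329 = \frac{117}{5} - 329 = - \frac{1528}{5}$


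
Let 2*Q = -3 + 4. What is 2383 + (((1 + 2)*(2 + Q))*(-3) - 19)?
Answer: 4683/2 ≈ 2341.5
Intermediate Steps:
Q = 1/2 (Q = (-3 + 4)/2 = (1/2)*1 = 1/2 ≈ 0.50000)
2383 + (((1 + 2)*(2 + Q))*(-3) - 19) = 2383 + (((1 + 2)*(2 + 1/2))*(-3) - 19) = 2383 + ((3*(5/2))*(-3) - 19) = 2383 + ((15/2)*(-3) - 19) = 2383 + (-45/2 - 19) = 2383 - 83/2 = 4683/2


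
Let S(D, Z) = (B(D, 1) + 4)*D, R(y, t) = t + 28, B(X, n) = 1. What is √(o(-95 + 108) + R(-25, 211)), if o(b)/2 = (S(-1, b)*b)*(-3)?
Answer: √629 ≈ 25.080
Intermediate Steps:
R(y, t) = 28 + t
S(D, Z) = 5*D (S(D, Z) = (1 + 4)*D = 5*D)
o(b) = 30*b (o(b) = 2*(((5*(-1))*b)*(-3)) = 2*(-5*b*(-3)) = 2*(15*b) = 30*b)
√(o(-95 + 108) + R(-25, 211)) = √(30*(-95 + 108) + (28 + 211)) = √(30*13 + 239) = √(390 + 239) = √629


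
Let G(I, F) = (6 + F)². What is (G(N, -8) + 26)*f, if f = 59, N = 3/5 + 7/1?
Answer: 1770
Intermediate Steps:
N = 38/5 (N = 3*(⅕) + 7*1 = ⅗ + 7 = 38/5 ≈ 7.6000)
(G(N, -8) + 26)*f = ((6 - 8)² + 26)*59 = ((-2)² + 26)*59 = (4 + 26)*59 = 30*59 = 1770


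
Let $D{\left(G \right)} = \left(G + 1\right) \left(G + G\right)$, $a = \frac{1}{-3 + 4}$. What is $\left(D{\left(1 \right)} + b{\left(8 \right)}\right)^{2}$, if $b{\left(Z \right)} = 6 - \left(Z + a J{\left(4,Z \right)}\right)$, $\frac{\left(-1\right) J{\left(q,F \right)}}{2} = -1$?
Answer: $0$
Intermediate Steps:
$J{\left(q,F \right)} = 2$ ($J{\left(q,F \right)} = \left(-2\right) \left(-1\right) = 2$)
$a = 1$ ($a = 1^{-1} = 1$)
$b{\left(Z \right)} = 4 - Z$ ($b{\left(Z \right)} = 6 - \left(Z + 1 \cdot 2\right) = 6 - \left(Z + 2\right) = 6 - \left(2 + Z\right) = 4 - Z$)
$D{\left(G \right)} = 2 G \left(1 + G\right)$ ($D{\left(G \right)} = \left(1 + G\right) 2 G = 2 G \left(1 + G\right)$)
$\left(D{\left(1 \right)} + b{\left(8 \right)}\right)^{2} = \left(2 \cdot 1 \left(1 + 1\right) + \left(4 - 8\right)\right)^{2} = \left(2 \cdot 1 \cdot 2 + \left(4 - 8\right)\right)^{2} = \left(4 - 4\right)^{2} = 0^{2} = 0$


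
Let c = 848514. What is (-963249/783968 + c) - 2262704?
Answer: -1108680669169/783968 ≈ -1.4142e+6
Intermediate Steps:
(-963249/783968 + c) - 2262704 = (-963249/783968 + 848514) - 2262704 = 665206860303/783968 - 2262704 = -1108680669169/783968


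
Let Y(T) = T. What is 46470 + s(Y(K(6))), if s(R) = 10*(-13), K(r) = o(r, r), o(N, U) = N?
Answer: 46340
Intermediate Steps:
K(r) = r
s(R) = -130
46470 + s(Y(K(6))) = 46470 - 130 = 46340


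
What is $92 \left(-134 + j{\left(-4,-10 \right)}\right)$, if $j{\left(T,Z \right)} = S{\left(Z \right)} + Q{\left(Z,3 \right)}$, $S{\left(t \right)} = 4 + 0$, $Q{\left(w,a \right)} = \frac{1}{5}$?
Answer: $- \frac{59708}{5} \approx -11942.0$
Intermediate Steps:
$Q{\left(w,a \right)} = \frac{1}{5}$
$S{\left(t \right)} = 4$
$j{\left(T,Z \right)} = \frac{21}{5}$ ($j{\left(T,Z \right)} = 4 + \frac{1}{5} = \frac{21}{5}$)
$92 \left(-134 + j{\left(-4,-10 \right)}\right) = 92 \left(-134 + \frac{21}{5}\right) = 92 \left(- \frac{649}{5}\right) = - \frac{59708}{5}$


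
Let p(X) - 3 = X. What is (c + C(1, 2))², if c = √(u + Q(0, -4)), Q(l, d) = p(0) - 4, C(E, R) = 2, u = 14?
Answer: (2 + √13)² ≈ 31.422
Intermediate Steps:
p(X) = 3 + X
Q(l, d) = -1 (Q(l, d) = (3 + 0) - 4 = 3 - 4 = -1)
c = √13 (c = √(14 - 1) = √13 ≈ 3.6056)
(c + C(1, 2))² = (√13 + 2)² = (2 + √13)²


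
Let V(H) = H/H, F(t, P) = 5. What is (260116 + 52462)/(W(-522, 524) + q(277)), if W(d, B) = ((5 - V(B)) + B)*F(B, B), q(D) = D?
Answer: 312578/2917 ≈ 107.16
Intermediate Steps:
V(H) = 1
W(d, B) = 20 + 5*B (W(d, B) = ((5 - 1*1) + B)*5 = ((5 - 1) + B)*5 = (4 + B)*5 = 20 + 5*B)
(260116 + 52462)/(W(-522, 524) + q(277)) = (260116 + 52462)/((20 + 5*524) + 277) = 312578/((20 + 2620) + 277) = 312578/(2640 + 277) = 312578/2917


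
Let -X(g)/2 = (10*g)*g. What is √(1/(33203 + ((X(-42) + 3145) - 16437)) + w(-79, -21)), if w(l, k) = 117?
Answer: 2*√6909026367/15369 ≈ 10.817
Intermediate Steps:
X(g) = -20*g² (X(g) = -2*10*g*g = -20*g²)
√(1/(33203 + ((X(-42) + 3145) - 16437)) + w(-79, -21)) = √(1/(33203 + ((-20*(-42)² + 3145) - 16437)) + 117) = √(1/(33203 + ((-20*1764 + 3145) - 16437)) + 117) = √(1/(33203 + ((-35280 + 3145) - 16437)) + 117) = √(1/(33203 + (-32135 - 16437)) + 117) = √(1/(33203 - 48572) + 117) = √(1/(-15369) + 117) = √(-1/15369 + 117) = √(1798172/15369) = 2*√6909026367/15369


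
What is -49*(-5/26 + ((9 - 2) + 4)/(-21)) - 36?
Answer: -71/78 ≈ -0.91026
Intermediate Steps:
-49*(-5/26 + ((9 - 2) + 4)/(-21)) - 36 = -49*(-5*1/26 + (7 + 4)*(-1/21)) - 36 = -49*(-5/26 + 11*(-1/21)) - 36 = -49*(-5/26 - 11/21) - 36 = -49*(-391/546) - 36 = 2737/78 - 36 = -71/78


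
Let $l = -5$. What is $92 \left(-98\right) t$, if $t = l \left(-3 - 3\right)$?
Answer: $-270480$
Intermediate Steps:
$t = 30$ ($t = - 5 \left(-3 - 3\right) = \left(-5\right) \left(-6\right) = 30$)
$92 \left(-98\right) t = 92 \left(-98\right) 30 = \left(-9016\right) 30 = -270480$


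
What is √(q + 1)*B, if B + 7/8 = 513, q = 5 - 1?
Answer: 4097*√5/8 ≈ 1145.1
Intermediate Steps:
q = 4
B = 4097/8 (B = -7/8 + 513 = 4097/8 ≈ 512.13)
√(q + 1)*B = √(4 + 1)*(4097/8) = √5*(4097/8) = 4097*√5/8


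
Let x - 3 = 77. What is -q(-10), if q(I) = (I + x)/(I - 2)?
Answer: 35/6 ≈ 5.8333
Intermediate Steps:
x = 80 (x = 3 + 77 = 80)
q(I) = (80 + I)/(-2 + I) (q(I) = (I + 80)/(I - 2) = (80 + I)/(-2 + I))
-q(-10) = -(80 - 10)/(-2 - 10) = -70/(-12) = -(-1)*70/12 = -1*(-35/6) = 35/6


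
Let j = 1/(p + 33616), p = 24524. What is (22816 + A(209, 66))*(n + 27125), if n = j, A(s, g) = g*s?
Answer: 5773570901161/5814 ≈ 9.9305e+8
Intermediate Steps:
j = 1/58140 (j = 1/(24524 + 33616) = 1/58140 ≈ 1.7200e-5)
n = 1/58140 ≈ 1.7200e-5
(22816 + A(209, 66))*(n + 27125) = (22816 + 66*209)*(1/58140 + 27125) = (22816 + 13794)*(1577047501/58140) = 36610*(1577047501/58140) = 5773570901161/5814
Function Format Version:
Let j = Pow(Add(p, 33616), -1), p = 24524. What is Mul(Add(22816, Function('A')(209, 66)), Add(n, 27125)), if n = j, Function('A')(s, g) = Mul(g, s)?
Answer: Rational(5773570901161, 5814) ≈ 9.9305e+8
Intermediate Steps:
j = Rational(1, 58140) (j = Pow(Add(24524, 33616), -1) = Pow(58140, -1) = Rational(1, 58140) ≈ 1.7200e-5)
n = Rational(1, 58140) ≈ 1.7200e-5
Mul(Add(22816, Function('A')(209, 66)), Add(n, 27125)) = Mul(Add(22816, Mul(66, 209)), Add(Rational(1, 58140), 27125)) = Mul(Add(22816, 13794), Rational(1577047501, 58140)) = Mul(36610, Rational(1577047501, 58140)) = Rational(5773570901161, 5814)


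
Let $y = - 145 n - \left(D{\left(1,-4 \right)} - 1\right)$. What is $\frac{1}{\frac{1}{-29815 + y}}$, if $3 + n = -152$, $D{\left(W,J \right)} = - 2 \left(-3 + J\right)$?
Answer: $-7353$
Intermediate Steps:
$D{\left(W,J \right)} = 6 - 2 J$
$n = -155$ ($n = -3 - 152 = -155$)
$y = 22462$ ($y = \left(-145\right) \left(-155\right) - \left(\left(6 - -8\right) - 1\right) = 22475 - \left(\left(6 + 8\right) - 1\right) = 22475 - \left(14 - 1\right) = 22475 - 13 = 22462$)
$\frac{1}{\frac{1}{-29815 + y}} = \frac{1}{\frac{1}{-29815 + 22462}} = \frac{1}{\frac{1}{-7353}} = \frac{1}{- \frac{1}{7353}} = -7353$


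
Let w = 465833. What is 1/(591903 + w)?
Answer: 1/1057736 ≈ 9.4542e-7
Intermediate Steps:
1/(591903 + w) = 1/(591903 + 465833) = 1/1057736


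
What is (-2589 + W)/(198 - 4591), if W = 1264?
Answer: 1325/4393 ≈ 0.30162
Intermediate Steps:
(-2589 + W)/(198 - 4591) = (-2589 + 1264)/(198 - 4591) = -1325/(-4393) = -1325*(-1/4393) = 1325/4393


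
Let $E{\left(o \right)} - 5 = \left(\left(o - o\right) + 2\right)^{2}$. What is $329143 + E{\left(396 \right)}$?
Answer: $329152$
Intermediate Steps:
$E{\left(o \right)} = 9$ ($E{\left(o \right)} = 5 + \left(\left(o - o\right) + 2\right)^{2} = 5 + \left(0 + 2\right)^{2} = 5 + 2^{2} = 5 + 4 = 9$)
$329143 + E{\left(396 \right)} = 329143 + 9 = 329152$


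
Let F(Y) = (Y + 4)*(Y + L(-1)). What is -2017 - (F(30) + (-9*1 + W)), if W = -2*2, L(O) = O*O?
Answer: -3058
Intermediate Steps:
L(O) = O**2
W = -4
F(Y) = (1 + Y)*(4 + Y) (F(Y) = (Y + 4)*(Y + (-1)**2) = (4 + Y)*(Y + 1) = (4 + Y)*(1 + Y) = (1 + Y)*(4 + Y))
-2017 - (F(30) + (-9*1 + W)) = -2017 - ((4 + 30**2 + 5*30) + (-9*1 - 4)) = -2017 - ((4 + 900 + 150) + (-9 - 4)) = -2017 - (1054 - 13) = -2017 - 1*1041 = -2017 - 1041 = -3058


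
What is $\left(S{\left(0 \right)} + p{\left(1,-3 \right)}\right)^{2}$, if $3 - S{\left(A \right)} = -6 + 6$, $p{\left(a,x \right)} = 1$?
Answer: $16$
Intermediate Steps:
$S{\left(A \right)} = 3$ ($S{\left(A \right)} = 3 - \left(-6 + 6\right) = 3 - 0 = 3 + 0 = 3$)
$\left(S{\left(0 \right)} + p{\left(1,-3 \right)}\right)^{2} = \left(3 + 1\right)^{2} = 4^{2} = 16$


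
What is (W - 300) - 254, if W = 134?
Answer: -420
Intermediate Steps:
(W - 300) - 254 = (134 - 300) - 254 = -166 - 254 = -420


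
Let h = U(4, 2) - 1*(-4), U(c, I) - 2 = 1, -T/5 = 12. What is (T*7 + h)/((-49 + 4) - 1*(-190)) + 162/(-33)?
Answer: -12373/1595 ≈ -7.7574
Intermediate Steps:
T = -60 (T = -5*12 = -60)
U(c, I) = 3 (U(c, I) = 2 + 1 = 3)
h = 7 (h = 3 - 1*(-4) = 3 + 4 = 7)
(T*7 + h)/((-49 + 4) - 1*(-190)) + 162/(-33) = (-60*7 + 7)/((-49 + 4) - 1*(-190)) + 162/(-33) = (-420 + 7)/(-45 + 190) + 162*(-1/33) = -413/145 - 54/11 = -12373/1595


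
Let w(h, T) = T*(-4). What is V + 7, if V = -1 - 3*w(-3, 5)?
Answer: 66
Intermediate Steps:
w(h, T) = -4*T
V = 59 (V = -1 - (-12)*5 = -1 - 3*(-20) = -1 + 60 = 59)
V + 7 = 59 + 7 = 66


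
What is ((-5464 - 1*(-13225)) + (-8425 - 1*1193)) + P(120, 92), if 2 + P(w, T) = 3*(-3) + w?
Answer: -1748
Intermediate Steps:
P(w, T) = -11 + w (P(w, T) = -2 + (3*(-3) + w) = -2 + (-9 + w) = -11 + w)
((-5464 - 1*(-13225)) + (-8425 - 1*1193)) + P(120, 92) = ((-5464 - 1*(-13225)) + (-8425 - 1*1193)) + (-11 + 120) = ((-5464 + 13225) + (-8425 - 1193)) + 109 = (7761 - 9618) + 109 = -1857 + 109 = -1748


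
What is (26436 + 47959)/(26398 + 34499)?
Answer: 74395/60897 ≈ 1.2217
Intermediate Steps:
(26436 + 47959)/(26398 + 34499) = 74395/60897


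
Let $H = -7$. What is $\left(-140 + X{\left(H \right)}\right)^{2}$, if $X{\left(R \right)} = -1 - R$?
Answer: $17956$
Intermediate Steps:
$\left(-140 + X{\left(H \right)}\right)^{2} = \left(-140 - -6\right)^{2} = \left(-140 + \left(-1 + 7\right)\right)^{2} = \left(-140 + 6\right)^{2} = \left(-134\right)^{2} = 17956$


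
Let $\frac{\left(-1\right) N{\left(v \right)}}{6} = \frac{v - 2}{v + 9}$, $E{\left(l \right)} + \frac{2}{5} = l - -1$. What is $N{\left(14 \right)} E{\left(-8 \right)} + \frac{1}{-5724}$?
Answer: $\frac{15248621}{658260} \approx 23.165$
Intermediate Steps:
$E{\left(l \right)} = \frac{3}{5} + l$ ($E{\left(l \right)} = - \frac{2}{5} + \left(l - -1\right) = - \frac{2}{5} + \left(l + 1\right) = - \frac{2}{5} + \left(1 + l\right) = \frac{3}{5} + l$)
$N{\left(v \right)} = - \frac{6 \left(-2 + v\right)}{9 + v}$ ($N{\left(v \right)} = - 6 \frac{v - 2}{v + 9} = - 6 \frac{-2 + v}{9 + v} = - \frac{6 \left(-2 + v\right)}{9 + v}$)
$N{\left(14 \right)} E{\left(-8 \right)} + \frac{1}{-5724} = \frac{6 \left(2 - 14\right)}{9 + 14} \left(\frac{3}{5} - 8\right) + \frac{1}{-5724} = \frac{6 \left(2 - 14\right)}{23} \left(- \frac{37}{5}\right) - \frac{1}{5724} = 6 \cdot \frac{1}{23} \left(-12\right) \left(- \frac{37}{5}\right) - \frac{1}{5724} = \left(- \frac{72}{23}\right) \left(- \frac{37}{5}\right) - \frac{1}{5724} = \frac{2664}{115} - \frac{1}{5724} = \frac{15248621}{658260}$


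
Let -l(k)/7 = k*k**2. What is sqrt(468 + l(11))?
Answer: I*sqrt(8849) ≈ 94.069*I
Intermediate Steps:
l(k) = -7*k**3 (l(k) = -7*k*k**2 = -7*k**3)
sqrt(468 + l(11)) = sqrt(468 - 7*11**3) = sqrt(468 - 7*1331) = sqrt(468 - 9317) = sqrt(-8849) = I*sqrt(8849)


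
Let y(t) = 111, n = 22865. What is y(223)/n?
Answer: 111/22865 ≈ 0.0048546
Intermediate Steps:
y(223)/n = 111/22865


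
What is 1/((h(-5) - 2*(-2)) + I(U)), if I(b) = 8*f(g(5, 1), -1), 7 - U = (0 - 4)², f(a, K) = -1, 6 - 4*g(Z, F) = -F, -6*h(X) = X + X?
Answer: -3/7 ≈ -0.42857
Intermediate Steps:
h(X) = -X/3 (h(X) = -(X + X)/6 = -X/3)
g(Z, F) = 3/2 + F/4 (g(Z, F) = 3/2 - (-1)*F/4 = 3/2 + F/4)
U = -9 (U = 7 - (0 - 4)² = 7 - 1*(-4)² = 7 - 1*16 = 7 - 16 = -9)
I(b) = -8 (I(b) = 8*(-1) = -8)
1/((h(-5) - 2*(-2)) + I(U)) = 1/((-⅓*(-5) - 2*(-2)) - 8) = 1/((5/3 + 4) - 8) = 1/(17/3 - 8) = 1/(-7/3) = -3/7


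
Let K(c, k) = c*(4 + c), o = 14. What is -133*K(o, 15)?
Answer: -33516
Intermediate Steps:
-133*K(o, 15) = -1862*(4 + 14) = -1862*18 = -133*252 = -33516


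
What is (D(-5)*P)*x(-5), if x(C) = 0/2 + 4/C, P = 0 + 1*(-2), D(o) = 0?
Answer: 0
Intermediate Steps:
P = -2 (P = 0 - 2 = -2)
x(C) = 4/C (x(C) = 0*(1/2) + 4/C = 0 + 4/C = 4/C)
(D(-5)*P)*x(-5) = (0*(-2))*(4/(-5)) = 0*(4*(-1/5)) = 0*(-4/5) = 0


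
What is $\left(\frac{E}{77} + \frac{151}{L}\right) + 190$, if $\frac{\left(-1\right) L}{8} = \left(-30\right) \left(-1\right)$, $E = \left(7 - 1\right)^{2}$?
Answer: $\frac{3508213}{18480} \approx 189.84$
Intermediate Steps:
$E = 36$ ($E = 6^{2} = 36$)
$L = -240$ ($L = - 8 \left(\left(-30\right) \left(-1\right)\right) = \left(-8\right) 30 = -240$)
$\left(\frac{E}{77} + \frac{151}{L}\right) + 190 = \left(\frac{36}{77} + \frac{151}{-240}\right) + 190 = \left(36 \cdot \frac{1}{77} + 151 \left(- \frac{1}{240}\right)\right) + 190 = \left(\frac{36}{77} - \frac{151}{240}\right) + 190 = - \frac{2987}{18480} + 190 = \frac{3508213}{18480}$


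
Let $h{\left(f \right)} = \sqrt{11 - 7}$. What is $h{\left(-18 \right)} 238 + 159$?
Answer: $635$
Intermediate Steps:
$h{\left(f \right)} = 2$ ($h{\left(f \right)} = \sqrt{4} = 2$)
$h{\left(-18 \right)} 238 + 159 = 2 \cdot 238 + 159 = 476 + 159 = 635$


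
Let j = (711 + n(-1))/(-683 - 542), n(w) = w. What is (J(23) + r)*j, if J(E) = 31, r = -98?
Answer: 9514/245 ≈ 38.833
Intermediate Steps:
j = -142/245 (j = (711 - 1)/(-683 - 542) = 710/(-1225) = 710*(-1/1225) = -142/245 ≈ -0.57959)
(J(23) + r)*j = (31 - 98)*(-142/245) = -67*(-142/245) = 9514/245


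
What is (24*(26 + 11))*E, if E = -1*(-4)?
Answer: 3552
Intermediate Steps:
E = 4
(24*(26 + 11))*E = (24*(26 + 11))*4 = (24*37)*4 = 888*4 = 3552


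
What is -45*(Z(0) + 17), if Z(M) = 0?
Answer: -765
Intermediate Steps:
-45*(Z(0) + 17) = -45*(0 + 17) = -45*17 = -765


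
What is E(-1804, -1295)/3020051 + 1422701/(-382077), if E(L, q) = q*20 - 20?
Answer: -4306533013591/1153892025927 ≈ -3.7322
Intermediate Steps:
E(L, q) = -20 + 20*q (E(L, q) = 20*q - 20 = -20 + 20*q)
E(-1804, -1295)/3020051 + 1422701/(-382077) = (-20 + 20*(-1295))/3020051 + 1422701/(-382077) = (-20 - 25900)*(1/3020051) + 1422701*(-1/382077) = -25920*1/3020051 - 1422701/382077 = -25920/3020051 - 1422701/382077 = -4306533013591/1153892025927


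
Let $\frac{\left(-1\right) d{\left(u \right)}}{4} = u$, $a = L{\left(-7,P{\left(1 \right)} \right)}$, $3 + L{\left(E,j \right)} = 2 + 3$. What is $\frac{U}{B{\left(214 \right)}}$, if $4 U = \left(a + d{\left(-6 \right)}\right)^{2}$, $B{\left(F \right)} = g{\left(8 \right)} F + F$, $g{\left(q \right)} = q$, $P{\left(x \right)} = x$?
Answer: $\frac{169}{1926} \approx 0.087747$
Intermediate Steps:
$L{\left(E,j \right)} = 2$ ($L{\left(E,j \right)} = -3 + \left(2 + 3\right) = -3 + 5 = 2$)
$a = 2$
$d{\left(u \right)} = - 4 u$
$B{\left(F \right)} = 9 F$ ($B{\left(F \right)} = 8 F + F = 9 F$)
$U = 169$ ($U = \frac{\left(2 - -24\right)^{2}}{4} = \frac{\left(2 + 24\right)^{2}}{4} = \frac{26^{2}}{4} = \frac{1}{4} \cdot 676 = 169$)
$\frac{U}{B{\left(214 \right)}} = \frac{169}{9 \cdot 214} = \frac{169}{1926}$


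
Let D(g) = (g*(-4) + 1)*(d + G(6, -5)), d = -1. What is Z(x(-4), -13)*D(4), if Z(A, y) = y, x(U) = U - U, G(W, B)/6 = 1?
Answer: 975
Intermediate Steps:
G(W, B) = 6 (G(W, B) = 6*1 = 6)
x(U) = 0
D(g) = 5 - 20*g (D(g) = (g*(-4) + 1)*(-1 + 6) = (-4*g + 1)*5 = (1 - 4*g)*5 = 5 - 20*g)
Z(x(-4), -13)*D(4) = -13*(5 - 20*4) = -13*(5 - 80) = -13*(-75) = 975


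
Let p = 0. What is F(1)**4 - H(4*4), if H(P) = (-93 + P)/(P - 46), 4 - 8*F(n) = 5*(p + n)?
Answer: -157681/61440 ≈ -2.5664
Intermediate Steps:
F(n) = 1/2 - 5*n/8 (F(n) = 1/2 - 5*(0 + n)/8 = 1/2 - 5*n/8)
H(P) = (-93 + P)/(-46 + P)
F(1)**4 - H(4*4) = (1/2 - 5/8*1)**4 - (-93 + 4*4)/(-46 + 4*4) = (1/2 - 5/8)**4 - (-93 + 16)/(-46 + 16) = (-1/8)**4 - (-77)/(-30) = 1/4096 - (-1)*(-77)/30 = 1/4096 - 1*77/30 = 1/4096 - 77/30 = -157681/61440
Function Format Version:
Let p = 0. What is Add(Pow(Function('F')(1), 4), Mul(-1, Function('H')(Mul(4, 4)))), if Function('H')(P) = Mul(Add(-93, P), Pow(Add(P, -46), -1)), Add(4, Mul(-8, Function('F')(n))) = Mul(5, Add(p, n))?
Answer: Rational(-157681, 61440) ≈ -2.5664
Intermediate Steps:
Function('F')(n) = Add(Rational(1, 2), Mul(Rational(-5, 8), n)) (Function('F')(n) = Add(Rational(1, 2), Mul(Rational(-1, 8), Mul(5, Add(0, n)))) = Add(Rational(1, 2), Mul(Rational(-1, 8), Mul(5, n))) = Add(Rational(1, 2), Mul(Rational(-5, 8), n)))
Function('H')(P) = Mul(Pow(Add(-46, P), -1), Add(-93, P)) (Function('H')(P) = Mul(Add(-93, P), Pow(Add(-46, P), -1)) = Mul(Pow(Add(-46, P), -1), Add(-93, P)))
Add(Pow(Function('F')(1), 4), Mul(-1, Function('H')(Mul(4, 4)))) = Add(Pow(Add(Rational(1, 2), Mul(Rational(-5, 8), 1)), 4), Mul(-1, Mul(Pow(Add(-46, Mul(4, 4)), -1), Add(-93, Mul(4, 4))))) = Add(Pow(Add(Rational(1, 2), Rational(-5, 8)), 4), Mul(-1, Mul(Pow(Add(-46, 16), -1), Add(-93, 16)))) = Add(Pow(Rational(-1, 8), 4), Mul(-1, Mul(Pow(-30, -1), -77))) = Add(Rational(1, 4096), Mul(-1, Mul(Rational(-1, 30), -77))) = Add(Rational(1, 4096), Mul(-1, Rational(77, 30))) = Add(Rational(1, 4096), Rational(-77, 30)) = Rational(-157681, 61440)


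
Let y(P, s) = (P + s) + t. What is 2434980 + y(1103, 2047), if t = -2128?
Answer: 2436002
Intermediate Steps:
y(P, s) = -2128 + P + s (y(P, s) = (P + s) - 2128 = -2128 + P + s)
2434980 + y(1103, 2047) = 2434980 + (-2128 + 1103 + 2047) = 2434980 + 1022 = 2436002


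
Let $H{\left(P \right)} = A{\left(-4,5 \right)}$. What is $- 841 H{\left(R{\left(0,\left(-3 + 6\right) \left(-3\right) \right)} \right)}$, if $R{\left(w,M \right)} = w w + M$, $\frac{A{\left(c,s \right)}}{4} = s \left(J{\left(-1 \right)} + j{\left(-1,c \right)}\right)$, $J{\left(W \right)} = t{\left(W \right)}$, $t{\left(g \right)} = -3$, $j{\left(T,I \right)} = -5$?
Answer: $134560$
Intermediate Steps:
$J{\left(W \right)} = -3$
$A{\left(c,s \right)} = - 32 s$ ($A{\left(c,s \right)} = 4 s \left(-3 - 5\right) = 4 s \left(-8\right) = 4 \left(- 8 s\right) = - 32 s$)
$R{\left(w,M \right)} = M + w^{2}$ ($R{\left(w,M \right)} = w^{2} + M = M + w^{2}$)
$H{\left(P \right)} = -160$ ($H{\left(P \right)} = \left(-32\right) 5 = -160$)
$- 841 H{\left(R{\left(0,\left(-3 + 6\right) \left(-3\right) \right)} \right)} = \left(-841\right) \left(-160\right) = 134560$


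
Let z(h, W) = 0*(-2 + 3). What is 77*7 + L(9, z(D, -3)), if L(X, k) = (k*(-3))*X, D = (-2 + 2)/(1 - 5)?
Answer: 539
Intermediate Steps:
D = 0 (D = 0/(-4) = 0*(-¼) = 0)
z(h, W) = 0 (z(h, W) = 0*1 = 0)
L(X, k) = -3*X*k (L(X, k) = (-3*k)*X = -3*X*k)
77*7 + L(9, z(D, -3)) = 77*7 - 3*9*0 = 539 + 0 = 539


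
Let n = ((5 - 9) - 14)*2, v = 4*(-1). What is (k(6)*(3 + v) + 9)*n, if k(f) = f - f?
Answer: -324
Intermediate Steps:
k(f) = 0
v = -4
n = -36 (n = (-4 - 14)*2 = -18*2 = -36)
(k(6)*(3 + v) + 9)*n = (0*(3 - 4) + 9)*(-36) = (0*(-1) + 9)*(-36) = (0 + 9)*(-36) = 9*(-36) = -324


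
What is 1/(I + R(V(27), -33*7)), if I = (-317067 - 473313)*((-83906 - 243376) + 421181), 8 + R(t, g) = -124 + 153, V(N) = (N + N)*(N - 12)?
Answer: -1/74215891599 ≈ -1.3474e-11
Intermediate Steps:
V(N) = 2*N*(-12 + N) (V(N) = (2*N)*(-12 + N) = 2*N*(-12 + N))
R(t, g) = 21 (R(t, g) = -8 + (-124 + 153) = -8 + 29 = 21)
I = -74215891620 (I = -790380*(-327282 + 421181) = -790380*93899 = -74215891620)
1/(I + R(V(27), -33*7)) = 1/(-74215891620 + 21) = 1/(-74215891599) = -1/74215891599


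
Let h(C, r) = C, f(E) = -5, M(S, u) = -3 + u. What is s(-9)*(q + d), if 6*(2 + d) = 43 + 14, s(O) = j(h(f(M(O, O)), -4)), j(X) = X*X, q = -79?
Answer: -3575/2 ≈ -1787.5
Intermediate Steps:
j(X) = X²
s(O) = 25 (s(O) = (-5)² = 25)
d = 15/2 (d = -2 + (43 + 14)/6 = -2 + (⅙)*57 = -2 + 19/2 = 15/2 ≈ 7.5000)
s(-9)*(q + d) = 25*(-79 + 15/2) = 25*(-143/2) = -3575/2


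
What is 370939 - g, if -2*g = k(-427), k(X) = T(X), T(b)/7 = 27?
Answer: 742067/2 ≈ 3.7103e+5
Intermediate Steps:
T(b) = 189 (T(b) = 7*27 = 189)
k(X) = 189
g = -189/2 (g = -½*189 = -189/2 ≈ -94.500)
370939 - g = 370939 - 1*(-189/2) = 370939 + 189/2 = 742067/2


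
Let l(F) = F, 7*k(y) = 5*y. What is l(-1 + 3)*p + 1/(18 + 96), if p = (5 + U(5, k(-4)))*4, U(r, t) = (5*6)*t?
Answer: -515273/798 ≈ -645.71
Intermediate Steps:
k(y) = 5*y/7 (k(y) = (5*y)/7 = 5*y/7)
U(r, t) = 30*t
p = -2260/7 (p = (5 + 30*((5/7)*(-4)))*4 = (5 + 30*(-20/7))*4 = (5 - 600/7)*4 = -565/7*4 = -2260/7 ≈ -322.86)
l(-1 + 3)*p + 1/(18 + 96) = (-1 + 3)*(-2260/7) + 1/(18 + 96) = 2*(-2260/7) + 1/114 = -4520/7 + 1/114 = -515273/798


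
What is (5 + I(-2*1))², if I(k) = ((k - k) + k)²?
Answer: 81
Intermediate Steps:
I(k) = k² (I(k) = (0 + k)² = k²)
(5 + I(-2*1))² = (5 + (-2*1)²)² = (5 + (-2)²)² = (5 + 4)² = 9² = 81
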